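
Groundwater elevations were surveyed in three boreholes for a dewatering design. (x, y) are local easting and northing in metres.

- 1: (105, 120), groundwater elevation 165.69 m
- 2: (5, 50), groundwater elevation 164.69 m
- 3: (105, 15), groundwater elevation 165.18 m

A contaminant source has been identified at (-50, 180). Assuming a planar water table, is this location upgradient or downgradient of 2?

Three-point gradient (reference 1): Δ to 2 = (-100, -70, -1.00), Δ to 3 = (0, -105, -0.51).
∂h/∂x = +0.006600, ∂h/∂y = +0.004857 (det = 10500).
Head at (-50, 180) = 165.69 + (+0.006600)·(-155) + (+0.004857)·(60) = 164.96 m.
That is higher than the 164.69 m at 2, so the point is upgradient.

upgradient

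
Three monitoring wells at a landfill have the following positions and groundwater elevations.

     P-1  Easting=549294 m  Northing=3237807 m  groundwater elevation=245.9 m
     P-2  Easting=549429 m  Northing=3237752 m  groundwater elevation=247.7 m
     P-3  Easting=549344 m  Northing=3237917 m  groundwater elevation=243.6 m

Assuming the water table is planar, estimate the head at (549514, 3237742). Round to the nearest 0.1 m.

Taking P-1 as reference: P-2−P-1 = (135, -55, +1.8); P-3−P-1 = (50, 110, -2.3).
Solve a·Δx + b·Δy = Δh: det = 135·110 − 50·(-55) = 17600.
∂h/∂x = [(+1.8)·110 − (-2.3)·(-55)] / 17600 = +0.004062
∂h/∂y = [135·(-2.3) − 50·(+1.8)] / 17600 = -0.02276
h(549514, 3237742) = 245.9 + (+0.004062)·(220) + (-0.02276)·(-65) = 245.9 +0.894 +1.479 = 248.273 m.

248.3 m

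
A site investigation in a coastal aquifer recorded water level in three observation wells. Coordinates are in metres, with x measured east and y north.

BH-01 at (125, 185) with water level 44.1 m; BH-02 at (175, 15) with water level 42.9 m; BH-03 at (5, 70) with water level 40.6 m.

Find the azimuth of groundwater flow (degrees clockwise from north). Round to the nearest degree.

235°

Taking BH-01 as reference: BH-02−BH-01 = (50, -170, -1.2); BH-03−BH-01 = (-120, -115, -3.5).
Determinant of the coordinate differences = 50·(-115) − (-120)·(-170) = -26150.
∂h/∂x = [(-1.2)·(-115) − (-3.5)·(-170)] / -26150 = +0.01748
∂h/∂y = [50·(-3.5) − (-120)·(-1.2)] / -26150 = +0.01220
Flow direction (−∇h) has components (-0.01748 E, -0.01220 N).
Azimuth = atan2(E, N) = atan2(-0.01748, -0.01220) = 235.1° ≈ 235°.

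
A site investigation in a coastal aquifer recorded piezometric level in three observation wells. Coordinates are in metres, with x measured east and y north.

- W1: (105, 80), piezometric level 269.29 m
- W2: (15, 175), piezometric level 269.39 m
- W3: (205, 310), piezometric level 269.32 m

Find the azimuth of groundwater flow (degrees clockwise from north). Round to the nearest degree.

Differences from W1: to W2 (Δx, Δy, Δh) = (-90, 95, +0.10); to W3 = (100, 230, +0.03).
Determinant of the coordinate differences = (-90)·230 − 100·95 = -30200.
∂h/∂x = [(+0.10)·230 − (+0.03)·95] / -30200 = -0.0006672
∂h/∂y = [(-90)·(+0.03) − 100·(+0.10)] / -30200 = +0.0004205
Flow direction (−∇h) has components (+0.0006672 E, -0.0004205 N).
Azimuth = atan2(E, N) = atan2(+0.0006672, -0.0004205) = 122.2° ≈ 122°.

122°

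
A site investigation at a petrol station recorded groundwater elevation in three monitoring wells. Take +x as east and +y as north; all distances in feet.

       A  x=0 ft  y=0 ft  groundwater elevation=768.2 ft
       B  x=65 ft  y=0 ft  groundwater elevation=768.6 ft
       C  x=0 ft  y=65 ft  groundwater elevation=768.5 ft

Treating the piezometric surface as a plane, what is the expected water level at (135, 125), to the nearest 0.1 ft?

769.6 ft

∂h/∂x = (768.6 − 768.2) / (65 − 0) = +0.006154
∂h/∂y = (768.5 − 768.2) / (65 − 0) = +0.004615
h(135, 125) = 768.2 + (+0.006154)·(135) + (+0.004615)·(125) = 768.2 +0.831 +0.577 = 769.608 ft.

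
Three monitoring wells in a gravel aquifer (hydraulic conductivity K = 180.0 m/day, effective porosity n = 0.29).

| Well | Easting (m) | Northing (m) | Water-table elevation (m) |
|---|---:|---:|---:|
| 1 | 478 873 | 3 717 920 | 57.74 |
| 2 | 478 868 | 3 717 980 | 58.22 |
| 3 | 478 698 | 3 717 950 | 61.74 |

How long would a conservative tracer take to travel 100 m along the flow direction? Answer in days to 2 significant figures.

Taking 1 as reference: 2−1 = (-5, 60, +0.48); 3−1 = (-175, 30, +4.00).
Solve a·Δx + b·Δy = Δh: det = (-5)·30 − (-175)·60 = 10350.
∂h/∂x = [(+0.48)·30 − (+4.00)·60] / 10350 = -0.02180
∂h/∂y = [(-5)·(+4.00) − (-175)·(+0.48)] / 10350 = +0.006184
|∇h| = √(-0.02180² + 0.006184²) = 0.02266
Seepage velocity v = K·i/n = 180.0 × 0.02266 / 0.29 = 14.06 m/day.
t = 100 / 14.06 = 7.112 days.

7.1 days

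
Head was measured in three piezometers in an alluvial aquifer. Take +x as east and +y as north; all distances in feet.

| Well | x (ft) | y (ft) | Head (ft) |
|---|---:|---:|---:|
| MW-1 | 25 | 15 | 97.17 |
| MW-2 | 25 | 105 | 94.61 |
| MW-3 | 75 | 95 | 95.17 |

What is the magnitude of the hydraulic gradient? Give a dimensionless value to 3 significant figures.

0.0290

Three-point gradient (reference MW-1): Δ to MW-2 = (0, 90, -2.56), Δ to MW-3 = (50, 80, -2.00).
∂h/∂x = +0.005511, ∂h/∂y = -0.02844 (det = -4500).
|∇h| = √(0.005511² + -0.02844²) = 0.02897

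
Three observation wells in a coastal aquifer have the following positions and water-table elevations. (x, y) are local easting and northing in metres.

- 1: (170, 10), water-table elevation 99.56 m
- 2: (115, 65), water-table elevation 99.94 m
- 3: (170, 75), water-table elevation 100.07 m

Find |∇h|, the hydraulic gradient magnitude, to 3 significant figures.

0.00790

Taking 1 as reference: 2−1 = (-55, 55, +0.38); 3−1 = (0, 65, +0.51).
Solve a·Δx + b·Δy = Δh: det = (-55)·65 − 0·55 = -3575.
∂h/∂x = [(+0.38)·65 − (+0.51)·55] / -3575 = +0.0009371
∂h/∂y = [(-55)·(+0.51) − 0·(+0.38)] / -3575 = +0.007846
|∇h| = √(0.0009371² + 0.007846²) = 0.007902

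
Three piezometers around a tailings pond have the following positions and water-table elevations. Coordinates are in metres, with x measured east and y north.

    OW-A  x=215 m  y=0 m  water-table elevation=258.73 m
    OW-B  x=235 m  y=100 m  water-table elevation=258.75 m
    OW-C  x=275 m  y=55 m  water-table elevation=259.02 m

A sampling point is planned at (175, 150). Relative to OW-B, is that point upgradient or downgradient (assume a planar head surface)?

downgradient

With h = a·x + b·y + c and OW-A as origin, the differences give:
  20·a + 100·b = +0.02
  60·a + 55·b = +0.29
Eliminate b (×55 and ×100, subtract): -4900·a = -27.900 → a = ∂h/∂x = +0.005694
Back-substitute: b = ∂h/∂y = -0.0009388.
Head at (175, 150) = 258.73 + (+0.005694)·(-40) + (-0.0009388)·(150) = 258.36 m.
That is lower than the 258.75 m at OW-B, so the point is downgradient.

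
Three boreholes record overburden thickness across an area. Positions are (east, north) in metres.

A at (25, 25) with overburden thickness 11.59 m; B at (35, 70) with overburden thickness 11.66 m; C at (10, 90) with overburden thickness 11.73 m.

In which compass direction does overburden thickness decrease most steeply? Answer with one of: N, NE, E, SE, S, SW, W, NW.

SE

With d = a·x + b·y + c and A as origin, the differences give:
  10·a + 45·b = +0.07
  (-15)·a + 65·b = +0.14
Eliminate b (×65 and ×45, subtract): 1325·a = -1.750 → a = ∂d/∂x = -0.001321
Back-substitute: b = ∂d/∂y = +0.001849.
Steepest decrease is along −∇f = (+0.001321 E, -0.001849 N) → southeast.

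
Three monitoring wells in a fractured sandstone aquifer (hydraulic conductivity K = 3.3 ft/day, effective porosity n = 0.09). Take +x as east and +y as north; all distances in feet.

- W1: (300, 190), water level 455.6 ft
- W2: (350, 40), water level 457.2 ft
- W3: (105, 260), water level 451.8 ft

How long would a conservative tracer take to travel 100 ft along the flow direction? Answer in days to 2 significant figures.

150 days

Taking W1 as reference: W2−W1 = (50, -150, +1.6); W3−W1 = (-195, 70, -3.8).
Solve a·Δx + b·Δy = Δh: det = 50·70 − (-195)·(-150) = -25750.
∂h/∂x = [(+1.6)·70 − (-3.8)·(-150)] / -25750 = +0.01779
∂h/∂y = [50·(-3.8) − (-195)·(+1.6)] / -25750 = -0.004738
|∇h| = √(0.01779² + -0.004738²) = 0.01841
Seepage velocity v = K·i/n = 3.3 × 0.01841 / 0.09 = 0.675 ft/day.
t = 100 / 0.675 = 148.1 days.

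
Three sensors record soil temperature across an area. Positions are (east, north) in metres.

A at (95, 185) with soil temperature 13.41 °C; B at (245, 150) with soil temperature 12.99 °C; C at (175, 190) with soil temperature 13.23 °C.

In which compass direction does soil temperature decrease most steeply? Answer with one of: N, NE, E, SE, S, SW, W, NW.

SE

Taking A as reference: B−A = (150, -35, -0.42); C−A = (80, 5, -0.18).
Solve a·Δx + b·Δy = ΔT: det = 150·5 − 80·(-35) = 3550.
∂T/∂x = [(-0.42)·5 − (-0.18)·(-35)] / 3550 = -0.002366
∂T/∂y = [150·(-0.18) − 80·(-0.42)] / 3550 = +0.001859
Steepest decrease is along −∇f = (+0.002366 E, -0.001859 N) → southeast.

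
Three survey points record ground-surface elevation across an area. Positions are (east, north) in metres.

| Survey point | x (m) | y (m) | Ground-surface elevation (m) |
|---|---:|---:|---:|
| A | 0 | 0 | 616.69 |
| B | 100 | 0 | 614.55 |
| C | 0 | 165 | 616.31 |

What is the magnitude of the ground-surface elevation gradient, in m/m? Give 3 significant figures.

∂z/∂x = (614.55 − 616.69) / (100 − 0) = -0.02140
∂z/∂y = (616.31 − 616.69) / (165 − 0) = -0.002303
|∇f| = √(-0.02140² + -0.002303²) = 0.02152 m/m

0.0215 m/m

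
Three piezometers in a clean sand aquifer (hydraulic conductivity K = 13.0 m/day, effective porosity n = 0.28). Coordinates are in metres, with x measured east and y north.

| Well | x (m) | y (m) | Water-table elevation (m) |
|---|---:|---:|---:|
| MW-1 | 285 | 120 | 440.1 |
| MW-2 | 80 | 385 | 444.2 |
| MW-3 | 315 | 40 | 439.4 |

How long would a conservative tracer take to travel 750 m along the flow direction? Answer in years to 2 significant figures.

2.6 years

With h = a·x + b·y + c and MW-1 as origin, the differences give:
  (-205)·a + 265·b = +4.1
  30·a + (-80)·b = -0.7
Eliminate b (×(-80) and ×265, subtract): 8450·a = -142.50 → a = ∂h/∂x = -0.01686
Back-substitute: b = ∂h/∂y = +0.002426.
|∇h| = √(-0.01686² + 0.002426²) = 0.01703
Seepage velocity v = K·i/n = 13.0 × 0.01703 / 0.28 = 0.7907 m/day.
t = 750 / 0.7907 = 948.5 days = 2.6 years.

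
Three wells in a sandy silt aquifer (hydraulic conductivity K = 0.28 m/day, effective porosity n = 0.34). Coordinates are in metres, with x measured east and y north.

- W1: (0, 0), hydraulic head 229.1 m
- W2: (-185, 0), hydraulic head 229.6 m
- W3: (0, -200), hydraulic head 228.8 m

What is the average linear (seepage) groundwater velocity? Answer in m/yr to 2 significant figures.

0.93 m/yr

∂h/∂x = (229.6 − 229.1) / (-185 − 0) = -0.002703
∂h/∂y = (228.8 − 229.1) / (-200 − 0) = +0.001500
|∇h| = √(-0.002703² + 0.001500²) = 0.003091
Seepage velocity v = K·i/n = 0.28 × 0.003091 / 0.34 = 0.002546 m/day = 0.9299 m/yr.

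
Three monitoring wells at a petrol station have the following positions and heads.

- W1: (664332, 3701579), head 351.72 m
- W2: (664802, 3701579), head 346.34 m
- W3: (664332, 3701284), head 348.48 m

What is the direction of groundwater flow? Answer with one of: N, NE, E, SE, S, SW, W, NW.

∂h/∂x = (346.34 − 351.72) / (664802 − 664332) = -0.01145
∂h/∂y = (348.48 − 351.72) / (3701284 − 3701579) = +0.01098
Flow = −∇h = (+0.01145 east, -0.01098 north), which points southeast.

SE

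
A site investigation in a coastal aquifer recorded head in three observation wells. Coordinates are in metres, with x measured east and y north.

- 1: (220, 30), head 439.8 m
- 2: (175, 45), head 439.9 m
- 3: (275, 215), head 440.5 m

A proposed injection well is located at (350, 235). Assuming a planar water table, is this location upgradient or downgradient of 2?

Differences from 1: to 2 (Δx, Δy, Δh) = (-45, 15, +0.1); to 3 = (55, 185, +0.7).
Determinant of the coordinate differences = (-45)·185 − 55·15 = -9150.
∂h/∂x = [(+0.1)·185 − (+0.7)·15] / -9150 = -0.0008743
∂h/∂y = [(-45)·(+0.7) − 55·(+0.1)] / -9150 = +0.004044
Head at (350, 235) = 439.8 + (-0.0008743)·(130) + (+0.004044)·(205) = 440.52 m.
That is higher than the 439.9 m at 2, so the point is upgradient.

upgradient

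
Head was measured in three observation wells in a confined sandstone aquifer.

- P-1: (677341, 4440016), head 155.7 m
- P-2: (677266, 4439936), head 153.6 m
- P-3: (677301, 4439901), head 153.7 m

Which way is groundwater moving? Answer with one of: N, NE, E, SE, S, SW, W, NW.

With h = a·x + b·y + c and P-1 as origin, the differences give:
  (-75)·a + (-80)·b = -2.1
  (-40)·a + (-115)·b = -2.0
Eliminate b (×(-115) and ×(-80), subtract): 5425·a = 81.50 → a = ∂h/∂x = +0.01502
Back-substitute: b = ∂h/∂y = +0.01217.
Flow = −∇h = (-0.01502 east, -0.01217 north), which points southwest.

SW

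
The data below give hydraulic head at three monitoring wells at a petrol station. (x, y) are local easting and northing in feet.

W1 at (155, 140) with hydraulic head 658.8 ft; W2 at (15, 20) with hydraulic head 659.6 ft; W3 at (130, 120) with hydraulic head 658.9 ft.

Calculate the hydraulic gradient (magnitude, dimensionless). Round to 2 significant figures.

Three-point gradient (reference W1): Δ to W2 = (-140, -120, +0.8), Δ to W3 = (-25, -20, +0.1).
∂h/∂x = +0.02000, ∂h/∂y = -0.03000 (det = -200).
|∇h| = √(0.02000² + -0.03000²) = 0.03606

0.036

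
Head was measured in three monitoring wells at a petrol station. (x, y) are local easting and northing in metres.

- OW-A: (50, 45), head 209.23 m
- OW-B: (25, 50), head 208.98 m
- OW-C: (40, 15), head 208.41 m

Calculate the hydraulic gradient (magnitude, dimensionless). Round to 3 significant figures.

With h = a·x + b·y + c and OW-A as origin, the differences give:
  (-25)·a + 5·b = -0.25
  (-10)·a + (-30)·b = -0.82
Eliminate b (×(-30) and ×5, subtract): 800·a = 11.600 → a = ∂h/∂x = +0.01450
Back-substitute: b = ∂h/∂y = +0.02250.
|∇h| = √(0.01450² + 0.02250²) = 0.02677

0.0268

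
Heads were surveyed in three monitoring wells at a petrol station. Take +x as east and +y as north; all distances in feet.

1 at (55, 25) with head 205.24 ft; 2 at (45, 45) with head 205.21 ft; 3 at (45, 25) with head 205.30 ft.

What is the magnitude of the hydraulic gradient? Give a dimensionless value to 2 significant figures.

With h = a·x + b·y + c and 1 as origin, the differences give:
  (-10)·a + 20·b = -0.03
  (-10)·a + 0·b = +0.06
Eliminate b (×0 and ×20, subtract): 200·a = -1.200 → a = ∂h/∂x = -0.006000
Back-substitute: b = ∂h/∂y = -0.004500.
|∇h| = √(-0.006000² + -0.004500²) = 0.0075

0.0075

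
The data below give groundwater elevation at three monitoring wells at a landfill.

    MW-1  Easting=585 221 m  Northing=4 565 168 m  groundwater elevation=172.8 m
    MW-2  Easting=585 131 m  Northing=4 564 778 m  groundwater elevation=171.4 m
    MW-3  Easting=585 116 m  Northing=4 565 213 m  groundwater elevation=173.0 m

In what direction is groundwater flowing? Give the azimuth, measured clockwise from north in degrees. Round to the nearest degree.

With h = a·x + b·y + c and MW-1 as origin, the differences give:
  (-90)·a + (-390)·b = -1.4
  (-105)·a + 45·b = +0.2
Eliminate b (×45 and ×(-390), subtract): -45000·a = 15.00 → a = ∂h/∂x = -0.0003333
Back-substitute: b = ∂h/∂y = +0.003667.
Flow direction (−∇h) has components (+0.0003333 E, -0.003667 N).
Azimuth = atan2(E, N) = atan2(+0.0003333, -0.003667) = 174.8° ≈ 175°.

175°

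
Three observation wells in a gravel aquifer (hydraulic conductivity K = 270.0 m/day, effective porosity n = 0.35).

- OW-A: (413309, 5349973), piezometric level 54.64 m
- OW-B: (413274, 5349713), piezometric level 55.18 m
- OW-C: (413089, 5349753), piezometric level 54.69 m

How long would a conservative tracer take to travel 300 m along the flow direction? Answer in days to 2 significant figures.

120 days

Differences from OW-A: to OW-B (Δx, Δy, Δh) = (-35, -260, +0.54); to OW-C = (-220, -220, +0.05).
Solve a·Δx + b·Δy = Δh: det = (-35)·(-220) − (-220)·(-260) = -49500.
∂h/∂x = [(+0.54)·(-220) − (+0.05)·(-260)] / -49500 = +0.002137
∂h/∂y = [(-35)·(+0.05) − (-220)·(+0.54)] / -49500 = -0.002365
|∇h| = √(0.002137² + -0.002365²) = 0.003187
Seepage velocity v = K·i/n = 270.0 × 0.003187 / 0.35 = 2.459 m/day.
t = 300 / 2.459 = 122 days.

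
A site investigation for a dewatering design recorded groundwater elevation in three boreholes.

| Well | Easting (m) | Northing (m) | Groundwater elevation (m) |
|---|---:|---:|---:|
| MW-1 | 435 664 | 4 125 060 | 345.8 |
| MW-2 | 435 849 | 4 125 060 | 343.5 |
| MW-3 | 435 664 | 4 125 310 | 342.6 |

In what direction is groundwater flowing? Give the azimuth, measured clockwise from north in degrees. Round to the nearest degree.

∂h/∂x = (343.5 − 345.8) / (435849 − 435664) = -0.01243
∂h/∂y = (342.6 − 345.8) / (4125310 − 4125060) = -0.01280
Flow direction (−∇h) has components (+0.01243 E, +0.01280 N).
Azimuth = atan2(E, N) = atan2(+0.01243, +0.01280) = 44.2° ≈ 044°.

044°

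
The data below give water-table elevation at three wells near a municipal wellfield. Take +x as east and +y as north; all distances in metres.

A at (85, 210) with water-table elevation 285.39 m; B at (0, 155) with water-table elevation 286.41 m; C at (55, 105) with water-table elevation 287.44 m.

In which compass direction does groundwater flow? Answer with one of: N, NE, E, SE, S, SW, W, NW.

Taking A as reference: B−A = (-85, -55, +1.02); C−A = (-30, -105, +2.05).
Solve a·Δx + b·Δy = Δh: det = (-85)·(-105) − (-30)·(-55) = 7275.
∂h/∂x = [(+1.02)·(-105) − (+2.05)·(-55)] / 7275 = +0.0007766
∂h/∂y = [(-85)·(+2.05) − (-30)·(+1.02)] / 7275 = -0.01975
Flow = −∇h = (-0.0007766 east, +0.01975 north), which points north.

N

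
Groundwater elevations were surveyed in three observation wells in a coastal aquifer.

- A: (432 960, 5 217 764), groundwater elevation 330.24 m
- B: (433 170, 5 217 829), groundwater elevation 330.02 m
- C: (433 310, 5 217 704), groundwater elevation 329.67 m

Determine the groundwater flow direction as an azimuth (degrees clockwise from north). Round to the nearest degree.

130°

Taking A as reference: B−A = (210, 65, -0.22); C−A = (350, -60, -0.57).
Solve a·Δx + b·Δy = Δh: det = 210·(-60) − 350·65 = -35350.
∂h/∂x = [(-0.22)·(-60) − (-0.57)·65] / -35350 = -0.001421
∂h/∂y = [210·(-0.57) − 350·(-0.22)] / -35350 = +0.001208
Flow direction (−∇h) has components (+0.001421 E, -0.001208 N).
Azimuth = atan2(E, N) = atan2(+0.001421, -0.001208) = 130.4° ≈ 130°.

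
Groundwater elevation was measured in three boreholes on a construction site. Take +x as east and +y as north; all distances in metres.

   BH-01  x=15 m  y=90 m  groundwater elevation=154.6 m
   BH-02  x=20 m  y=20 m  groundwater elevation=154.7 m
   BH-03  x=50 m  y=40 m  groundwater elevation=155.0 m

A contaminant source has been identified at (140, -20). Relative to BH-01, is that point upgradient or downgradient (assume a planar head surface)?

Three-point gradient (reference BH-01): Δ to BH-02 = (5, -70, +0.1), Δ to BH-03 = (35, -50, +0.4).
∂h/∂x = +0.01045, ∂h/∂y = -0.0006818 (det = 2200).
Head at (140, -20) = 154.6 + (+0.01045)·(125) + (-0.0006818)·(-110) = 155.98 m.
That is higher than the 154.6 m at BH-01, so the point is upgradient.

upgradient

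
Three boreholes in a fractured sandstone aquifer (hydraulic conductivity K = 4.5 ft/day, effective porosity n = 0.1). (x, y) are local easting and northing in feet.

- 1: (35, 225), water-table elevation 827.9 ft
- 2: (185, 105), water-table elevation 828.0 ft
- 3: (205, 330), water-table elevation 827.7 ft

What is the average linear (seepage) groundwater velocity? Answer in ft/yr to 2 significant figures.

22 ft/yr

With h = a·x + b·y + c and 1 as origin, the differences give:
  150·a + (-120)·b = +0.1
  170·a + 105·b = -0.2
Eliminate b (×105 and ×(-120), subtract): 36150·a = -13.50 → a = ∂h/∂x = -0.0003734
Back-substitute: b = ∂h/∂y = -0.001300.
|∇h| = √(-0.0003734² + -0.001300²) = 0.001353
Seepage velocity v = K·i/n = 4.5 × 0.001353 / 0.1 = 0.06089 ft/day = 22.24 ft/yr.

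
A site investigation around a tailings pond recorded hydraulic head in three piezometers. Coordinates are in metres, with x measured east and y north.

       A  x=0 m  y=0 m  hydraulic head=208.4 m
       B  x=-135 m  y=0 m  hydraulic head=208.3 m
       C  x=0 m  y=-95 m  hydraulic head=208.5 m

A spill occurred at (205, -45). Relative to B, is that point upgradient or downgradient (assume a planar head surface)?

upgradient

∂h/∂x = (208.3 − 208.4) / (-135 − 0) = +0.0007407
∂h/∂y = (208.5 − 208.4) / (-95 − 0) = -0.001053
Head at (205, -45) = 208.4 + (+0.0007407)·(205) + (-0.001053)·(-45) = 208.60 m.
That is higher than the 208.3 m at B, so the point is upgradient.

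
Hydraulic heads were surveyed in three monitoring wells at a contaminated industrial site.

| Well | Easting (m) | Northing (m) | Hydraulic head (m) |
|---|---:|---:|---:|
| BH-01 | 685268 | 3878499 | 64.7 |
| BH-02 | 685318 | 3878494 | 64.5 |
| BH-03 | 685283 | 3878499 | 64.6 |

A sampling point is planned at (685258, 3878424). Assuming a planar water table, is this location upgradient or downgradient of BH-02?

Differences from BH-01: to BH-02 (Δx, Δy, Δh) = (50, -5, -0.2); to BH-03 = (15, 0, -0.1).
Solve a·Δx + b·Δy = Δh: det = 50·0 − 15·(-5) = 75.
∂h/∂x = [(-0.2)·0 − (-0.1)·(-5)] / 75 = -0.006667
∂h/∂y = [50·(-0.1) − 15·(-0.2)] / 75 = -0.02667
Head at (685258, 3878424) = 64.7 + (-0.006667)·(-10) + (-0.02667)·(-75) = 66.77 m.
That is higher than the 64.5 m at BH-02, so the point is upgradient.

upgradient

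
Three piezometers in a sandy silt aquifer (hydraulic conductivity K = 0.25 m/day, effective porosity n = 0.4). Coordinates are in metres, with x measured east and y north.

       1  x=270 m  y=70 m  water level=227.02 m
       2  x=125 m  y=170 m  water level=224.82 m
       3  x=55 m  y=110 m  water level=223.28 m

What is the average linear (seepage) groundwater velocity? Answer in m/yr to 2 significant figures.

4.3 m/yr

Differences from 1: to 2 (Δx, Δy, Δh) = (-145, 100, -2.20); to 3 = (-215, 40, -3.74).
Solve a·Δx + b·Δy = Δh: det = (-145)·40 − (-215)·100 = 15700.
∂h/∂x = [(-2.20)·40 − (-3.74)·100] / 15700 = +0.01822
∂h/∂y = [(-145)·(-3.74) − (-215)·(-2.20)] / 15700 = +0.004414
|∇h| = √(0.01822² + 0.004414²) = 0.01875
Seepage velocity v = K·i/n = 0.25 × 0.01875 / 0.4 = 0.01172 m/day = 4.281 m/yr.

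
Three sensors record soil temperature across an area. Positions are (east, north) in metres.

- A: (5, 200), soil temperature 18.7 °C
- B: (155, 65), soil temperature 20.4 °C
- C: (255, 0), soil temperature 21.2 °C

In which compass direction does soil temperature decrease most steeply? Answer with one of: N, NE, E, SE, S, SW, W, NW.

N

With T = a·x + b·y + c and A as origin, the differences give:
  150·a + (-135)·b = +1.7
  250·a + (-200)·b = +2.5
Eliminate b (×(-200) and ×(-135), subtract): 3750·a = -2.50 → a = ∂T/∂x = -0.0006667
Back-substitute: b = ∂T/∂y = -0.01333.
Steepest decrease is along −∇f = (+0.0006667 E, +0.01333 N) → north.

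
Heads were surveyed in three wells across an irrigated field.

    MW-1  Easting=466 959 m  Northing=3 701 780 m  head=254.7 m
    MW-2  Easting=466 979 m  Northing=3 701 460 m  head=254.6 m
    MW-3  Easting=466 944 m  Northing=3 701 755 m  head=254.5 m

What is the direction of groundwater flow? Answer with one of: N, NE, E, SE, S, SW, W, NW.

Three-point gradient (reference MW-1): Δ to MW-2 = (20, -320, -0.1), Δ to MW-3 = (-15, -25, -0.2).
∂h/∂x = +0.01160, ∂h/∂y = +0.001038 (det = -5300).
Flow = −∇h = (-0.01160 east, -0.001038 north), which points west.

W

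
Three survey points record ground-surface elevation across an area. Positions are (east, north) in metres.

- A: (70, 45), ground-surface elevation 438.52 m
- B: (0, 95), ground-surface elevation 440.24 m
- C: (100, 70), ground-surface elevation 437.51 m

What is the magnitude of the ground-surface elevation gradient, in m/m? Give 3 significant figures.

0.0294 m/m

Differences from A: to B (Δx, Δy, Δh) = (-70, 50, +1.72); to C = (30, 25, -1.01).
Determinant of the coordinate differences = (-70)·25 − 30·50 = -3250.
∂z/∂x = [(+1.72)·25 − (-1.01)·50] / -3250 = -0.02877
∂z/∂y = [(-70)·(-1.01) − 30·(+1.72)] / -3250 = -0.005877
|∇f| = √(-0.02877² + -0.005877²) = 0.02936 m/m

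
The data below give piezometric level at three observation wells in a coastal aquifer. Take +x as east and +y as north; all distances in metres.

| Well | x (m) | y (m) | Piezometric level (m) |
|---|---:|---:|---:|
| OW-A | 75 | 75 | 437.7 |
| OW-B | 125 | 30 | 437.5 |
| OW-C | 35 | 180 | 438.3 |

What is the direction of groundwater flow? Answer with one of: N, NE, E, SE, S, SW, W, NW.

With h = a·x + b·y + c and OW-A as origin, the differences give:
  50·a + (-45)·b = -0.2
  (-40)·a + 105·b = +0.6
Eliminate b (×105 and ×(-45), subtract): 3450·a = 6.00 → a = ∂h/∂x = +0.001739
Back-substitute: b = ∂h/∂y = +0.006377.
Flow = −∇h = (-0.001739 east, -0.006377 north), which points south.

S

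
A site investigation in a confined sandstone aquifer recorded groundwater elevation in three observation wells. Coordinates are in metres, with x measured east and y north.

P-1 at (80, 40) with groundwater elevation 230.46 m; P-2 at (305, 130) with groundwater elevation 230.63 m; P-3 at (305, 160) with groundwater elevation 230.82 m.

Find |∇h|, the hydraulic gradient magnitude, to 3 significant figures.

0.00658

Three-point gradient (reference P-1): Δ to P-2 = (225, 90, +0.17), Δ to P-3 = (225, 120, +0.36).
∂h/∂x = -0.001778, ∂h/∂y = +0.006333 (det = 6750).
|∇h| = √(-0.001778² + 0.006333²) = 0.006578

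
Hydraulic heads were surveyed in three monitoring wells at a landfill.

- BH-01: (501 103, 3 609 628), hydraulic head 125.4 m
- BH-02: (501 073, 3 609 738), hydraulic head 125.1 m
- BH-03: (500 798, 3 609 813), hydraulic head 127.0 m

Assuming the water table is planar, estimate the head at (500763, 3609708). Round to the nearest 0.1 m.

127.8 m

Differences from BH-01: to BH-02 (Δx, Δy, Δh) = (-30, 110, -0.3); to BH-03 = (-305, 185, +1.6).
Determinant of the coordinate differences = (-30)·185 − (-305)·110 = 28000.
∂h/∂x = [(-0.3)·185 − (+1.6)·110] / 28000 = -0.008268
∂h/∂y = [(-30)·(+1.6) − (-305)·(-0.3)] / 28000 = -0.004982
h(500763, 3609708) = 125.4 + (-0.008268)·(-340) + (-0.004982)·(80) = 125.4 +2.811 -0.399 = 127.812 m.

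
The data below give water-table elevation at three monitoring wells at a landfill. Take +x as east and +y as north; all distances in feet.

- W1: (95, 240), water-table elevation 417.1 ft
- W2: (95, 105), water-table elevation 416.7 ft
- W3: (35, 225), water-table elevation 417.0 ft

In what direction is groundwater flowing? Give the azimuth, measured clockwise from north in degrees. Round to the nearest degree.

Three-point gradient (reference W1): Δ to W2 = (0, -135, -0.4), Δ to W3 = (-60, -15, -0.1).
∂h/∂x = +0.0009259, ∂h/∂y = +0.002963 (det = -8100).
Flow direction (−∇h) has components (-0.0009259 E, -0.002963 N).
Azimuth = atan2(E, N) = atan2(-0.0009259, -0.002963) = 197.4° ≈ 197°.

197°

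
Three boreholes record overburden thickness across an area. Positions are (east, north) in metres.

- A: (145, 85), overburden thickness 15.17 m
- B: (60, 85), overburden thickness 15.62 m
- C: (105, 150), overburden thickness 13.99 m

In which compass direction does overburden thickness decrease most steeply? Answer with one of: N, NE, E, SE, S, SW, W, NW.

Taking A as reference: B−A = (-85, 0, +0.45); C−A = (-40, 65, -1.18).
Determinant of the coordinate differences = (-85)·65 − (-40)·0 = -5525.
∂d/∂x = [(+0.45)·65 − (-1.18)·0] / -5525 = -0.005294
∂d/∂y = [(-85)·(-1.18) − (-40)·(+0.45)] / -5525 = -0.02141
Steepest decrease is along −∇f = (+0.005294 E, +0.02141 N) → north.

N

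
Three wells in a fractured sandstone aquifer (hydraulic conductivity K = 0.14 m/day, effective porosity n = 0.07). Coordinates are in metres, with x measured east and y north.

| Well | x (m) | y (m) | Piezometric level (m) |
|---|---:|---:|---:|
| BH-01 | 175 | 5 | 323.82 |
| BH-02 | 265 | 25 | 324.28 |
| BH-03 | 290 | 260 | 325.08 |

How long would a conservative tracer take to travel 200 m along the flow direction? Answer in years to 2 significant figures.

Taking BH-01 as reference: BH-02−BH-01 = (90, 20, +0.46); BH-03−BH-01 = (115, 255, +1.26).
Determinant of the coordinate differences = 90·255 − 115·20 = 20650.
∂h/∂x = [(+0.46)·255 − (+1.26)·20] / 20650 = +0.004460
∂h/∂y = [90·(+1.26) − 115·(+0.46)] / 20650 = +0.002930
|∇h| = √(0.004460² + 0.002930²) = 0.005336
Seepage velocity v = K·i/n = 0.14 × 0.005336 / 0.07 = 0.01067 m/day.
t = 200 / 0.01067 = 1.874e+04 days = 51.3 years.

51 years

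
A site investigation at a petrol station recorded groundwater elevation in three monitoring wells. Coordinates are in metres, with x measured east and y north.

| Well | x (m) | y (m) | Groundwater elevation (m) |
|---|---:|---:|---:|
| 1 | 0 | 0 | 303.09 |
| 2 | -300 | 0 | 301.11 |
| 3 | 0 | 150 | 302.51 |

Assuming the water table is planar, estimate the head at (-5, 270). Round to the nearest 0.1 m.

∂h/∂x = (301.11 − 303.09) / (-300 − 0) = +0.006600
∂h/∂y = (302.51 − 303.09) / (150 − 0) = -0.003867
h(-5, 270) = 303.09 + (+0.006600)·(-5) + (-0.003867)·(270) = 303.09 -0.033 -1.044 = 302.013 m.

302.0 m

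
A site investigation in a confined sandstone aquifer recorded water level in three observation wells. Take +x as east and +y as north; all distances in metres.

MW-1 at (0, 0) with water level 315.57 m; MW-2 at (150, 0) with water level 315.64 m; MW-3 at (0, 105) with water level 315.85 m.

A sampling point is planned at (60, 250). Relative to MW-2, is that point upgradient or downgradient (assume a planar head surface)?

upgradient

∂h/∂x = (315.64 − 315.57) / (150 − 0) = +0.0004667
∂h/∂y = (315.85 − 315.57) / (105 − 0) = +0.002667
Head at (60, 250) = 315.57 + (+0.0004667)·(60) + (+0.002667)·(250) = 316.26 m.
That is higher than the 315.64 m at MW-2, so the point is upgradient.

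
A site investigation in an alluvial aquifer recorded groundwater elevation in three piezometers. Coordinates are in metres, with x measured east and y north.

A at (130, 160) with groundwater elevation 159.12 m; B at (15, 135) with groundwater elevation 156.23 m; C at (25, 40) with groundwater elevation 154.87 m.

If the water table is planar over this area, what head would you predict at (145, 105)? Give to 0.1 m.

Taking A as reference: B−A = (-115, -25, -2.89); C−A = (-105, -120, -4.25).
Determinant of the coordinate differences = (-115)·(-120) − (-105)·(-25) = 11175.
∂h/∂x = [(-2.89)·(-120) − (-4.25)·(-25)] / 11175 = +0.02153
∂h/∂y = [(-115)·(-4.25) − (-105)·(-2.89)] / 11175 = +0.01658
h(145, 105) = 159.12 + (+0.02153)·(15) + (+0.01658)·(-55) = 159.12 +0.323 -0.912 = 158.531 m.

158.5 m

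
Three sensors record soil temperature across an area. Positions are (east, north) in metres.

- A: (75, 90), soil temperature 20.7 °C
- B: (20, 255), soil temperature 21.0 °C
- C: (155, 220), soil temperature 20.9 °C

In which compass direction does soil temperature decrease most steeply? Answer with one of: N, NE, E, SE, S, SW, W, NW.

Taking A as reference: B−A = (-55, 165, +0.3); C−A = (80, 130, +0.2).
Solve a·Δx + b·Δy = ΔT: det = (-55)·130 − 80·165 = -20350.
∂T/∂x = [(+0.3)·130 − (+0.2)·165] / -20350 = -0.0002948
∂T/∂y = [(-55)·(+0.2) − 80·(+0.3)] / -20350 = +0.001720
Steepest decrease is along −∇f = (+0.0002948 E, -0.001720 N) → south.

S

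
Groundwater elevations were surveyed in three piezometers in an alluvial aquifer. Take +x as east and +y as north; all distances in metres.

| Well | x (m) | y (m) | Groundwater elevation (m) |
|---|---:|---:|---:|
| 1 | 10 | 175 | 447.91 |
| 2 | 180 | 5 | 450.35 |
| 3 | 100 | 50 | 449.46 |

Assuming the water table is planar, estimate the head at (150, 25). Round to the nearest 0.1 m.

450.0 m

Differences from 1: to 2 (Δx, Δy, Δh) = (170, -170, +2.44); to 3 = (90, -125, +1.55).
Solve a·Δx + b·Δy = Δh: det = 170·(-125) − 90·(-170) = -5950.
∂h/∂x = [(+2.44)·(-125) − (+1.55)·(-170)] / -5950 = +0.006975
∂h/∂y = [170·(+1.55) − 90·(+2.44)] / -5950 = -0.007378
h(150, 25) = 447.91 + (+0.006975)·(140) + (-0.007378)·(-150) = 447.91 +0.976 +1.107 = 449.993 m.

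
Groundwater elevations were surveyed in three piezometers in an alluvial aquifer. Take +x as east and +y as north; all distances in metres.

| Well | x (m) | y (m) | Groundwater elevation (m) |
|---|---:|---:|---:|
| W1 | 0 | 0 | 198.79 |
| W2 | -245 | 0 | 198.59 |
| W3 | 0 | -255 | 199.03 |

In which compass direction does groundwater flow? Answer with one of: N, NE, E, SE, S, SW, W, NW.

∂h/∂x = (198.59 − 198.79) / (-245 − 0) = +0.0008163
∂h/∂y = (199.03 − 198.79) / (-255 − 0) = -0.0009412
Flow = −∇h = (-0.0008163 east, +0.0009412 north), which points northwest.

NW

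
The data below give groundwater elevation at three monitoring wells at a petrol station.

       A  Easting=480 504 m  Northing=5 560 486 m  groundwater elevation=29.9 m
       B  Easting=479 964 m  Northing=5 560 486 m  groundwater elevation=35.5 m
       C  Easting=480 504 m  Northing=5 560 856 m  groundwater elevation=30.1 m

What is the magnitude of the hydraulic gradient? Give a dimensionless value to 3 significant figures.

0.0104

∂h/∂x = (35.5 − 29.9) / (479964 − 480504) = -0.01037
∂h/∂y = (30.1 − 29.9) / (5560856 − 5560486) = +0.0005405
|∇h| = √(-0.01037² + 0.0005405²) = 0.01038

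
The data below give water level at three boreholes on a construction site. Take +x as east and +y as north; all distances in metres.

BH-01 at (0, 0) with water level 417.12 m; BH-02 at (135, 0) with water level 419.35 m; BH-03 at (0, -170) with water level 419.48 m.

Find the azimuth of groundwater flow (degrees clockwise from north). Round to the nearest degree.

∂h/∂x = (419.35 − 417.12) / (135 − 0) = +0.01652
∂h/∂y = (419.48 − 417.12) / (-170 − 0) = -0.01388
Flow direction (−∇h) has components (-0.01652 E, +0.01388 N).
Azimuth = atan2(E, N) = atan2(-0.01652, +0.01388) = 310.0° ≈ 310°.

310°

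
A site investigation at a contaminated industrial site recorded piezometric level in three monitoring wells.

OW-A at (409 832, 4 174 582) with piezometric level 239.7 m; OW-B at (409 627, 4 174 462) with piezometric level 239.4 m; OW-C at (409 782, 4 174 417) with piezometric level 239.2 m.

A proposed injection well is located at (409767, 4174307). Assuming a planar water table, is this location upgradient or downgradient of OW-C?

Differences from OW-A: to OW-B (Δx, Δy, Δh) = (-205, -120, -0.3); to OW-C = (-50, -165, -0.5).
Determinant of the coordinate differences = (-205)·(-165) − (-50)·(-120) = 27825.
∂h/∂x = [(-0.3)·(-165) − (-0.5)·(-120)] / 27825 = -0.0003774
∂h/∂y = [(-205)·(-0.5) − (-50)·(-0.3)] / 27825 = +0.003145
Head at (409767, 4174307) = 239.7 + (-0.0003774)·(-65) + (+0.003145)·(-275) = 238.86 m.
That is lower than the 239.2 m at OW-C, so the point is downgradient.

downgradient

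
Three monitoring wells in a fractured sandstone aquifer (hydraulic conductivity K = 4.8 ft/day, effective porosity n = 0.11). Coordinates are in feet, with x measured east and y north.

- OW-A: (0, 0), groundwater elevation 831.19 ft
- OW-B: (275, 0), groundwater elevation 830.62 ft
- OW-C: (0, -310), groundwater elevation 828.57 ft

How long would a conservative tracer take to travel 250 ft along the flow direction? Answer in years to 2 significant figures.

∂h/∂x = (830.62 − 831.19) / (275 − 0) = -0.002073
∂h/∂y = (828.57 − 831.19) / (-310 − 0) = +0.008452
|∇h| = √(-0.002073² + 0.008452²) = 0.008703
Seepage velocity v = K·i/n = 4.8 × 0.008703 / 0.11 = 0.3798 ft/day.
t = 250 / 0.3798 = 658.2 days = 1.8 years.

1.8 years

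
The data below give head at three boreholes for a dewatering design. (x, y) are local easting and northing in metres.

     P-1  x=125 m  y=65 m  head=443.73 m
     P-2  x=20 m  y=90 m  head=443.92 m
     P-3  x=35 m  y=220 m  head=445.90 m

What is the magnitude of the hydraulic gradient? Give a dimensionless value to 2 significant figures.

With h = a·x + b·y + c and P-1 as origin, the differences give:
  (-105)·a + 25·b = +0.19
  (-90)·a + 155·b = +2.17
Eliminate b (×155 and ×25, subtract): -14025·a = -24.800 → a = ∂h/∂x = +0.001768
Back-substitute: b = ∂h/∂y = +0.01503.
|∇h| = √(0.001768² + 0.01503²) = 0.01513

0.015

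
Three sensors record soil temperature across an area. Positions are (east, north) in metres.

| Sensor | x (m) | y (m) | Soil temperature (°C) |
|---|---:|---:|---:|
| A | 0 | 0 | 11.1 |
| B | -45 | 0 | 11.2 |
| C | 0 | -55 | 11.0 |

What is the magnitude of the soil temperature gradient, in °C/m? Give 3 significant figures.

∂T/∂x = (11.2 − 11.1) / (-45 − 0) = -0.002222
∂T/∂y = (11.0 − 11.1) / (-55 − 0) = +0.001818
|∇f| = √(-0.002222² + 0.001818²) = 0.002871 °C/m

0.00287 °C/m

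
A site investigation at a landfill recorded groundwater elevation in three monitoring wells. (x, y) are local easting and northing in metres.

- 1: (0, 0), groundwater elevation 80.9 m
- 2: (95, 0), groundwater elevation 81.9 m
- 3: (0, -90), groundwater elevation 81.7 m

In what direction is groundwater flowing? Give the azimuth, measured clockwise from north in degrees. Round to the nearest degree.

∂h/∂x = (81.9 − 80.9) / (95 − 0) = +0.01053
∂h/∂y = (81.7 − 80.9) / (-90 − 0) = -0.008889
Flow direction (−∇h) has components (-0.01053 E, +0.008889 N).
Azimuth = atan2(E, N) = atan2(-0.01053, +0.008889) = 310.2° ≈ 310°.

310°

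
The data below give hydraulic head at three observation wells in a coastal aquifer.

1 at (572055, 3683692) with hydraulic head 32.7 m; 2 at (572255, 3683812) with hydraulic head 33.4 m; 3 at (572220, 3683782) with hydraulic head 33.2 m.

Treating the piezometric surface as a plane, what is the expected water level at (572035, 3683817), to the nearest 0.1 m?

Three-point gradient (reference 1): Δ to 2 = (200, 120, +0.7), Δ to 3 = (165, 90, +0.5).
∂h/∂x = -0.001667, ∂h/∂y = +0.008611 (det = -1800).
h(572035, 3683817) = 32.7 + (-0.001667)·(-20) + (+0.008611)·(125) = 32.7 +0.033 +1.076 = 33.810 m.

33.8 m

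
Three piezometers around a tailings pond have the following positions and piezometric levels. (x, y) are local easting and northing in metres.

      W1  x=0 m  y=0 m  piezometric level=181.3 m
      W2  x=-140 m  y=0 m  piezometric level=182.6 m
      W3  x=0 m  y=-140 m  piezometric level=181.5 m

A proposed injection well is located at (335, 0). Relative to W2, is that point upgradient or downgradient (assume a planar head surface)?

downgradient

∂h/∂x = (182.6 − 181.3) / (-140 − 0) = -0.009286
∂h/∂y = (181.5 − 181.3) / (-140 − 0) = -0.001429
Head at (335, 0) = 181.3 + (-0.009286)·(335) + (-0.001429)·(0) = 178.19 m.
That is lower than the 182.6 m at W2, so the point is downgradient.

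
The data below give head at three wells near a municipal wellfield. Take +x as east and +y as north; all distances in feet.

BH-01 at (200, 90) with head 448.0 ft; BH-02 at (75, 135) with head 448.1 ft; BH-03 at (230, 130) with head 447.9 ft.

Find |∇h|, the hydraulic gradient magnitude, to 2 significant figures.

Three-point gradient (reference BH-01): Δ to BH-02 = (-125, 45, +0.1), Δ to BH-03 = (30, 40, -0.1).
∂h/∂x = -0.001339, ∂h/∂y = -0.001496 (det = -6350).
|∇h| = √(-0.001339² + -0.001496²) = 0.002008

0.0020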